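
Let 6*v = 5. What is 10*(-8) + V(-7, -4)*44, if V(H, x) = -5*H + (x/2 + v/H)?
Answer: 28702/21 ≈ 1366.8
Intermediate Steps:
v = ⅚ (v = (⅙)*5 = ⅚ ≈ 0.83333)
V(H, x) = x/2 - 5*H + 5/(6*H) (V(H, x) = -5*H + (x/2 + 5/(6*H)) = x/2 - 5*H + 5/(6*H))
10*(-8) + V(-7, -4)*44 = 10*(-8) + ((½)*(-4) - 5*(-7) + (⅚)/(-7))*44 = -80 + (-2 + 35 + (⅚)*(-⅐))*44 = -80 + (-2 + 35 - 5/42)*44 = -80 + (1381/42)*44 = -80 + 30382/21 = 28702/21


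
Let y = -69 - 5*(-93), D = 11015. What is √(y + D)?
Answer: √11411 ≈ 106.82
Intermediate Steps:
y = 396 (y = -69 + 465 = 396)
√(y + D) = √(396 + 11015) = √11411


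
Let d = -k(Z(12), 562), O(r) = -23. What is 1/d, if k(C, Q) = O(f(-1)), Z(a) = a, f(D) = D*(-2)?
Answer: 1/23 ≈ 0.043478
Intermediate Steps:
f(D) = -2*D
k(C, Q) = -23
d = 23 (d = -1*(-23) = 23)
1/d = 1/23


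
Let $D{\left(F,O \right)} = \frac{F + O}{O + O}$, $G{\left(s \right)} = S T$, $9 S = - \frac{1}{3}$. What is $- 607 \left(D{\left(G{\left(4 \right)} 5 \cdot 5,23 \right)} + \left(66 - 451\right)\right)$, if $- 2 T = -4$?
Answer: $\frac{289902593}{1242} \approx 2.3342 \cdot 10^{5}$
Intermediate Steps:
$T = 2$ ($T = \left(- \frac{1}{2}\right) \left(-4\right) = 2$)
$S = - \frac{1}{27}$ ($S = \frac{\left(-1\right) \frac{1}{3}}{9} = \frac{1}{9} \left(- \frac{1}{3}\right) = - \frac{1}{27} \approx -0.037037$)
$G{\left(s \right)} = - \frac{2}{27}$ ($G{\left(s \right)} = \left(- \frac{1}{27}\right) 2 = - \frac{2}{27}$)
$D{\left(F,O \right)} = \frac{F + O}{2 O}$
$- 607 \left(D{\left(G{\left(4 \right)} 5 \cdot 5,23 \right)} + \left(66 - 451\right)\right) = - 607 \left(\frac{\left(- \frac{2}{27}\right) 5 \cdot 5 + 23}{2 \cdot 23} + \left(66 - 451\right)\right) = - 607 \left(\frac{1}{2} \cdot \frac{1}{23} \left(\left(- \frac{10}{27}\right) 5 + 23\right) + \left(66 - 451\right)\right) = - 607 \left(\frac{1}{2} \cdot \frac{1}{23} \left(- \frac{50}{27} + 23\right) - 385\right) = - 607 \left(\frac{1}{2} \cdot \frac{1}{23} \cdot \frac{571}{27} - 385\right) = - 607 \left(\frac{571}{1242} - 385\right) = \left(-607\right) \left(- \frac{477599}{1242}\right) = \frac{289902593}{1242}$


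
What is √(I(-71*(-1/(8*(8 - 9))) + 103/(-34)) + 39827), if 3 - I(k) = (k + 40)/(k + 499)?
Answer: √174789719873605/66245 ≈ 199.57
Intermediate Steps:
I(k) = 3 - (40 + k)/(499 + k) (I(k) = 3 - (k + 40)/(k + 499) = 3 - (40 + k)/(499 + k))
√(I(-71*(-1/(8*(8 - 9))) + 103/(-34)) + 39827) = √((1457 + 2*(-71*(-1/(8*(8 - 9))) + 103/(-34)))/(499 + (-71*(-1/(8*(8 - 9))) + 103/(-34))) + 39827) = √((1457 + 2*(-71/((-1*(-8))) + 103*(-1/34)))/(499 + (-71/((-1*(-8))) + 103*(-1/34))) + 39827) = √((1457 + 2*(-71/8 - 103/34))/(499 + (-71/8 - 103/34)) + 39827) = √((1457 + 2*(-1619/136))/(499 - 1619/136) + 39827) = √((1457 - 1619/68)/(66245/136) + 39827) = √((136/66245)*(97457/68) + 39827) = √(194914/66245 + 39827) = √(2638534529/66245) = √174789719873605/66245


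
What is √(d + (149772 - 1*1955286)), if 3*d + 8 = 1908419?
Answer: I*√1169377 ≈ 1081.4*I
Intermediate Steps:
d = 636137 (d = -8/3 + (⅓)*1908419 = -8/3 + 1908419/3 = 636137)
√(d + (149772 - 1*1955286)) = √(636137 + (149772 - 1*1955286)) = √(636137 + (149772 - 1955286)) = √(636137 - 1805514) = √(-1169377) = I*√1169377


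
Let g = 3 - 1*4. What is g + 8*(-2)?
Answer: -17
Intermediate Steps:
g = -1 (g = 3 - 4 = -1)
g + 8*(-2) = -1 + 8*(-2) = -1 - 16 = -17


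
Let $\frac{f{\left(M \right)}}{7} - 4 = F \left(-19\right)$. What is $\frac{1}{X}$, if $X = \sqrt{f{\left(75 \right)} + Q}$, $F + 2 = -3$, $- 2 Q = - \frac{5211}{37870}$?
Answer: $\frac{2 \sqrt{110439504665}}{17497677} \approx 0.037985$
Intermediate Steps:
$Q = \frac{5211}{75740}$ ($Q = - \frac{\left(-5211\right) \frac{1}{37870}}{2} = \left(- \frac{1}{2}\right) \left(- \frac{5211}{37870}\right) = \frac{5211}{75740} \approx 0.068801$)
$F = -5$ ($F = -2 - 3 = -5$)
$f{\left(M \right)} = 693$ ($f{\left(M \right)} = 28 + 7 \left(\left(-5\right) \left(-19\right)\right) = 28 + 7 \cdot 95 = 28 + 665 = 693$)
$X = \frac{3 \sqrt{110439504665}}{37870}$ ($X = \sqrt{693 + \frac{5211}{75740}} = \sqrt{\frac{52493031}{75740}} = \frac{3 \sqrt{110439504665}}{37870} \approx 26.326$)
$\frac{1}{X} = \frac{1}{\frac{3}{37870} \sqrt{110439504665}} = \frac{2 \sqrt{110439504665}}{17497677}$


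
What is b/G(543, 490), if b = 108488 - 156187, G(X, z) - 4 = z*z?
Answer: -47699/240104 ≈ -0.19866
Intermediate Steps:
G(X, z) = 4 + z² (G(X, z) = 4 + z*z = 4 + z²)
b = -47699
b/G(543, 490) = -47699/(4 + 490²) = -47699/(4 + 240100) = -47699/240104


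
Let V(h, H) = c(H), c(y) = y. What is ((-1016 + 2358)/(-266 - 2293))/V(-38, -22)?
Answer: 61/2559 ≈ 0.023837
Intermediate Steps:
V(h, H) = H
((-1016 + 2358)/(-266 - 2293))/V(-38, -22) = ((-1016 + 2358)/(-266 - 2293))/(-22) = (1342/(-2559))*(-1/22) = (1342*(-1/2559))*(-1/22) = -1342/2559*(-1/22) = 61/2559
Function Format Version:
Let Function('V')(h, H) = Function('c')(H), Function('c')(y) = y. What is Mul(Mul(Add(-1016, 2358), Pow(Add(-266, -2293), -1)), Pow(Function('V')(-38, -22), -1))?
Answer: Rational(61, 2559) ≈ 0.023837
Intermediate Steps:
Function('V')(h, H) = H
Mul(Mul(Add(-1016, 2358), Pow(Add(-266, -2293), -1)), Pow(Function('V')(-38, -22), -1)) = Mul(Mul(Add(-1016, 2358), Pow(Add(-266, -2293), -1)), Pow(-22, -1)) = Mul(Mul(1342, Pow(-2559, -1)), Rational(-1, 22)) = Mul(Mul(1342, Rational(-1, 2559)), Rational(-1, 22)) = Mul(Rational(-1342, 2559), Rational(-1, 22)) = Rational(61, 2559)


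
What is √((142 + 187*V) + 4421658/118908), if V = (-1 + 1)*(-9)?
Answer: √7819519998/6606 ≈ 13.386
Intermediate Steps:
V = 0 (V = 0*(-9) = 0)
√((142 + 187*V) + 4421658/118908) = √((142 + 187*0) + 4421658/118908) = √((142 + 0) + 4421658*(1/118908)) = √(142 + 736943/19818) = √(3551099/19818) = √7819519998/6606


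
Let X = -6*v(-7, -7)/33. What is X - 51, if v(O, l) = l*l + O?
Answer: -645/11 ≈ -58.636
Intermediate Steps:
v(O, l) = O + l² (v(O, l) = l² + O = O + l²)
X = -84/11 (X = -6*(-7 + (-7)²)/33 = -6*(-7 + 49)/33 = -252/33 = -6*14/11 = -84/11 ≈ -7.6364)
X - 51 = -84/11 - 51 = -645/11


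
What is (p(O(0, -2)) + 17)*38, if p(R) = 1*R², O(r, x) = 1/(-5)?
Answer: 16188/25 ≈ 647.52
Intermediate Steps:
O(r, x) = -⅕
p(R) = R²
(p(O(0, -2)) + 17)*38 = ((-⅕)² + 17)*38 = (1/25 + 17)*38 = (426/25)*38 = 16188/25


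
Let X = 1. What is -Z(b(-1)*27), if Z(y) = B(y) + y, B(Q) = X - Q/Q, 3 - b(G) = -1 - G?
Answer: -81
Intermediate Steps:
b(G) = 4 + G (b(G) = 3 - (-1 - G) = 3 + (1 + G) = 4 + G)
B(Q) = 0 (B(Q) = 1 - Q/Q = 1 - 1*1 = 1 - 1 = 0)
Z(y) = y (Z(y) = 0 + y = y)
-Z(b(-1)*27) = -(4 - 1)*27 = -3*27 = -1*81 = -81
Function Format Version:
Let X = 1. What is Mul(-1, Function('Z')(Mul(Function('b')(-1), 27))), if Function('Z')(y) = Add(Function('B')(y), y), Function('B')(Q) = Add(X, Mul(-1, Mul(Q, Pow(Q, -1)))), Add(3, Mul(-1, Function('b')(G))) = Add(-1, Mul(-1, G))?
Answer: -81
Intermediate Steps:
Function('b')(G) = Add(4, G) (Function('b')(G) = Add(3, Mul(-1, Add(-1, Mul(-1, G)))) = Add(3, Add(1, G)) = Add(4, G))
Function('B')(Q) = 0 (Function('B')(Q) = Add(1, Mul(-1, Mul(Q, Pow(Q, -1)))) = Add(1, Mul(-1, 1)) = Add(1, -1) = 0)
Function('Z')(y) = y (Function('Z')(y) = Add(0, y) = y)
Mul(-1, Function('Z')(Mul(Function('b')(-1), 27))) = Mul(-1, Mul(Add(4, -1), 27)) = Mul(-1, Mul(3, 27)) = Mul(-1, 81) = -81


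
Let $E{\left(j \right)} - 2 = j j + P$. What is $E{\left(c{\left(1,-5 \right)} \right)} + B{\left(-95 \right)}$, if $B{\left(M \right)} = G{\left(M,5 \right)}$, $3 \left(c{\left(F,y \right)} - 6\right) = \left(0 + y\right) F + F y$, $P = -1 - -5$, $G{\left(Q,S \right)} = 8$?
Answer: $\frac{190}{9} \approx 21.111$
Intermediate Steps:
$P = 4$ ($P = -1 + 5 = 4$)
$c{\left(F,y \right)} = 6 + \frac{2 F y}{3}$ ($c{\left(F,y \right)} = 6 + \frac{\left(0 + y\right) F + F y}{3} = 6 + \frac{y F + F y}{3} = 6 + \frac{F y + F y}{3} = 6 + \frac{2 F y}{3}$)
$E{\left(j \right)} = 6 + j^{2}$ ($E{\left(j \right)} = 2 + \left(j j + 4\right) = 2 + \left(j^{2} + 4\right) = 2 + \left(4 + j^{2}\right) = 6 + j^{2}$)
$B{\left(M \right)} = 8$
$E{\left(c{\left(1,-5 \right)} \right)} + B{\left(-95 \right)} = \left(6 + \left(6 + \frac{2}{3} \cdot 1 \left(-5\right)\right)^{2}\right) + 8 = \left(6 + \left(6 - \frac{10}{3}\right)^{2}\right) + 8 = \left(6 + \left(\frac{8}{3}\right)^{2}\right) + 8 = \left(6 + \frac{64}{9}\right) + 8 = \frac{118}{9} + 8 = \frac{190}{9}$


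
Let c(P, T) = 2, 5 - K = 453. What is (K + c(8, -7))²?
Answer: 198916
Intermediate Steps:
K = -448 (K = 5 - 1*453 = 5 - 453 = -448)
(K + c(8, -7))² = (-448 + 2)² = (-446)² = 198916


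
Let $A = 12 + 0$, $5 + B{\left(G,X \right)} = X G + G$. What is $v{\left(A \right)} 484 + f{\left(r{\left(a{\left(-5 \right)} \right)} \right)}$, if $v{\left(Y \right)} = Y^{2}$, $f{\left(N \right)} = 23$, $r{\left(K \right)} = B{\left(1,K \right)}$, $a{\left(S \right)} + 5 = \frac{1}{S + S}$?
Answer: $69719$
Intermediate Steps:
$B{\left(G,X \right)} = -5 + G + G X$ ($B{\left(G,X \right)} = -5 + \left(X G + G\right) = -5 + \left(G X + G\right) = -5 + \left(G + G X\right) = -5 + G + G X$)
$a{\left(S \right)} = -5 + \frac{1}{2 S}$ ($a{\left(S \right)} = -5 + \frac{1}{S + S} = -5 + \frac{1}{2 S}$)
$r{\left(K \right)} = -4 + K$ ($r{\left(K \right)} = -5 + 1 + 1 K = -5 + 1 + K = -4 + K$)
$A = 12$
$v{\left(A \right)} 484 + f{\left(r{\left(a{\left(-5 \right)} \right)} \right)} = 12^{2} \cdot 484 + 23 = 144 \cdot 484 + 23 = 69696 + 23 = 69719$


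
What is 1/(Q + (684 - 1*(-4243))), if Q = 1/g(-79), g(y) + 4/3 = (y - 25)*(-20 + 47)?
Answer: 8428/41524753 ≈ 0.00020296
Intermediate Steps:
g(y) = -2029/3 + 27*y (g(y) = -4/3 + (y - 25)*(-20 + 47) = -4/3 + (-25 + y)*27 = -4/3 + (-675 + 27*y) = -2029/3 + 27*y)
Q = -3/8428 (Q = 1/(-2029/3 + 27*(-79)) = 1/(-2029/3 - 2133) = 1/(-8428/3) = -3/8428 ≈ -0.00035596)
1/(Q + (684 - 1*(-4243))) = 1/(-3/8428 + (684 - 1*(-4243))) = 1/(-3/8428 + (684 + 4243)) = 1/(-3/8428 + 4927) = 1/(41524753/8428) = 8428/41524753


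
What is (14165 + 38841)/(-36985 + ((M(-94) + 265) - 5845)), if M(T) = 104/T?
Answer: -2491282/2000607 ≈ -1.2453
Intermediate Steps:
(14165 + 38841)/(-36985 + ((M(-94) + 265) - 5845)) = (14165 + 38841)/(-36985 + ((104/(-94) + 265) - 5845)) = 53006/(-36985 + ((104*(-1/94) + 265) - 5845)) = 53006/(-36985 + ((-52/47 + 265) - 5845)) = 53006/(-36985 + (12403/47 - 5845)) = 53006/(-36985 - 262312/47) = 53006/(-2000607/47) = 53006*(-47/2000607) = -2491282/2000607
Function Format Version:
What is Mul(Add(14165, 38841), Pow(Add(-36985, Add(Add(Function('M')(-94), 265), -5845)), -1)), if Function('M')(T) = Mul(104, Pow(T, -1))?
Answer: Rational(-2491282, 2000607) ≈ -1.2453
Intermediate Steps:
Mul(Add(14165, 38841), Pow(Add(-36985, Add(Add(Function('M')(-94), 265), -5845)), -1)) = Mul(Add(14165, 38841), Pow(Add(-36985, Add(Add(Mul(104, Pow(-94, -1)), 265), -5845)), -1)) = Mul(53006, Pow(Add(-36985, Add(Add(Mul(104, Rational(-1, 94)), 265), -5845)), -1)) = Mul(53006, Pow(Add(-36985, Add(Add(Rational(-52, 47), 265), -5845)), -1)) = Mul(53006, Pow(Add(-36985, Add(Rational(12403, 47), -5845)), -1)) = Mul(53006, Pow(Add(-36985, Rational(-262312, 47)), -1)) = Mul(53006, Pow(Rational(-2000607, 47), -1)) = Mul(53006, Rational(-47, 2000607)) = Rational(-2491282, 2000607)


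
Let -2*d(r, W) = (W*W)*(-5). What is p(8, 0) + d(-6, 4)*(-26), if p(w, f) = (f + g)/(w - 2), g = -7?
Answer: -6247/6 ≈ -1041.2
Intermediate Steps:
d(r, W) = 5*W²/2 (d(r, W) = -W*W*(-5)/2 = -W²*(-5)/2 = -(-5)*W²/2 = 5*W²/2)
p(w, f) = (-7 + f)/(-2 + w) (p(w, f) = (f - 7)/(w - 2) = (-7 + f)/(-2 + w))
p(8, 0) + d(-6, 4)*(-26) = (-7 + 0)/(-2 + 8) + ((5/2)*4²)*(-26) = -7/6 + ((5/2)*16)*(-26) = (⅙)*(-7) + 40*(-26) = -7/6 - 1040 = -6247/6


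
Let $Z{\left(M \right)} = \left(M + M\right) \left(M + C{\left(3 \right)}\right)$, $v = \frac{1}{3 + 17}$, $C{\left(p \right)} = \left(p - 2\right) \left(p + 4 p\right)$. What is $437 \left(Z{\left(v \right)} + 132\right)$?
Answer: $\frac{11668337}{200} \approx 58342.0$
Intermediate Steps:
$C{\left(p \right)} = 5 p \left(-2 + p\right)$ ($C{\left(p \right)} = \left(-2 + p\right) 5 p = 5 p \left(-2 + p\right)$)
$v = \frac{1}{20} \approx 0.05$
$Z{\left(M \right)} = 2 M \left(15 + M\right)$ ($Z{\left(M \right)} = \left(M + M\right) \left(M + 5 \cdot 3 \left(-2 + 3\right)\right) = 2 M \left(M + 5 \cdot 3 \cdot 1\right) = 2 M \left(M + 15\right) = 2 M \left(15 + M\right)$)
$437 \left(Z{\left(v \right)} + 132\right) = 437 \left(2 \cdot \frac{1}{20} \left(15 + \frac{1}{20}\right) + 132\right) = 437 \left(2 \cdot \frac{1}{20} \cdot \frac{301}{20} + 132\right) = 437 \left(\frac{301}{200} + 132\right) = 437 \cdot \frac{26701}{200} = \frac{11668337}{200}$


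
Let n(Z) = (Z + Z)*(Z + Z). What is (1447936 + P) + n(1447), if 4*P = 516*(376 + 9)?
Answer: 9872837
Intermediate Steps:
P = 49665 (P = (516*(376 + 9))/4 = (516*385)/4 = (¼)*198660 = 49665)
n(Z) = 4*Z² (n(Z) = (2*Z)*(2*Z) = 4*Z²)
(1447936 + P) + n(1447) = (1447936 + 49665) + 4*1447² = 1497601 + 4*2093809 = 1497601 + 8375236 = 9872837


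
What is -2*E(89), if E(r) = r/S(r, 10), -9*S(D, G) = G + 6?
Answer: 801/8 ≈ 100.13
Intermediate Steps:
S(D, G) = -⅔ - G/9 (S(D, G) = -(G + 6)/9 = -(6 + G)/9 = -⅔ - G/9)
E(r) = -9*r/16 (E(r) = r/(-⅔ - ⅑*10) = r/(-⅔ - 10/9) = r/(-16/9) = r*(-9/16) = -9*r/16)
-2*E(89) = -(-9)*89/8 = -2*(-801/16) = 801/8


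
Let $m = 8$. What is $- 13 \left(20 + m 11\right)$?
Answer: $-1404$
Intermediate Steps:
$- 13 \left(20 + m 11\right) = - 13 \left(20 + 8 \cdot 11\right) = - 13 \left(20 + 88\right) = \left(-13\right) 108 = -1404$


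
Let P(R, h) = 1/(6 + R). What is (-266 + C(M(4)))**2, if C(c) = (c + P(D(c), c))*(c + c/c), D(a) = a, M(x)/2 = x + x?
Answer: 22201/484 ≈ 45.870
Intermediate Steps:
M(x) = 4*x (M(x) = 2*(x + x) = 2*(2*x) = 4*x)
C(c) = (1 + c)*(c + 1/(6 + c)) (C(c) = (c + 1/(6 + c))*(c + c/c) = (c + 1/(6 + c))*(c + 1) = (c + 1/(6 + c))*(1 + c) = (1 + c)*(c + 1/(6 + c)))
(-266 + C(M(4)))**2 = (-266 + (1 + 4*4 + (4*4)*(1 + 4*4)*(6 + 4*4))/(6 + 4*4))**2 = (-266 + (1 + 16 + 16*(1 + 16)*(6 + 16))/(6 + 16))**2 = (-266 + (1 + 16 + 16*17*22)/22)**2 = (-266 + (1 + 16 + 5984)/22)**2 = (-266 + (1/22)*6001)**2 = (-266 + 6001/22)**2 = (149/22)**2 = 22201/484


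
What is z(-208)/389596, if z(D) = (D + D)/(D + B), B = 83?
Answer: 104/12174875 ≈ 8.5422e-6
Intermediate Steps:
z(D) = 2*D/(83 + D) (z(D) = (D + D)/(D + 83) = (2*D)/(83 + D) = 2*D/(83 + D))
z(-208)/389596 = (2*(-208)/(83 - 208))/389596 = (2*(-208)/(-125))*(1/389596) = (2*(-208)*(-1/125))*(1/389596) = (416/125)*(1/389596) = 104/12174875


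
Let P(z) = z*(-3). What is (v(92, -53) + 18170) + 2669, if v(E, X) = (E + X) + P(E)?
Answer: 20602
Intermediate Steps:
P(z) = -3*z
v(E, X) = X - 2*E (v(E, X) = (E + X) - 3*E = X - 2*E)
(v(92, -53) + 18170) + 2669 = ((-53 - 2*92) + 18170) + 2669 = ((-53 - 184) + 18170) + 2669 = (-237 + 18170) + 2669 = 17933 + 2669 = 20602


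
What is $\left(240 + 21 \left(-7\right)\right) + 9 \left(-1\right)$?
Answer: $84$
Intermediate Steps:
$\left(240 + 21 \left(-7\right)\right) + 9 \left(-1\right) = \left(240 - 147\right) - 9 = 93 - 9 = 84$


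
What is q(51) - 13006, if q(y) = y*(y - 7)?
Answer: -10762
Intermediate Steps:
q(y) = y*(-7 + y)
q(51) - 13006 = 51*(-7 + 51) - 13006 = 51*44 - 13006 = 2244 - 13006 = -10762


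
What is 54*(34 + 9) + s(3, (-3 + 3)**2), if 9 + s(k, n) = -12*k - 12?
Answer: 2265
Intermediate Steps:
s(k, n) = -21 - 12*k (s(k, n) = -9 + (-12*k - 12) = -9 + (-12 - 12*k) = -21 - 12*k)
54*(34 + 9) + s(3, (-3 + 3)**2) = 54*(34 + 9) + (-21 - 12*3) = 54*43 + (-21 - 36) = 2322 - 57 = 2265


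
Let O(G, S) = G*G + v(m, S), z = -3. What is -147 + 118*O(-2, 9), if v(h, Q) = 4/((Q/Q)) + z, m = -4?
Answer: 443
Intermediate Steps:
v(h, Q) = 1 (v(h, Q) = 4/((Q/Q)) - 3 = 4/1 - 3 = 4*1 - 3 = 4 - 3 = 1)
O(G, S) = 1 + G² (O(G, S) = G*G + 1 = G² + 1 = 1 + G²)
-147 + 118*O(-2, 9) = -147 + 118*(1 + (-2)²) = -147 + 118*(1 + 4) = -147 + 118*5 = -147 + 590 = 443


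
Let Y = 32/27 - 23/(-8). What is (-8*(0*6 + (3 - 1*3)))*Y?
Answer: 0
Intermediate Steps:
Y = 877/216 (Y = 32*(1/27) - 23*(-⅛) = 32/27 + 23/8 = 877/216 ≈ 4.0602)
(-8*(0*6 + (3 - 1*3)))*Y = -8*(0*6 + (3 - 1*3))*(877/216) = -8*(0 + (3 - 3))*(877/216) = -8*(0 + 0)*(877/216) = -8*0*(877/216) = 0*(877/216) = 0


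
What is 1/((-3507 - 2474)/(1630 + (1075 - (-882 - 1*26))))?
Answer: -3613/5981 ≈ -0.60408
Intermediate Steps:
1/((-3507 - 2474)/(1630 + (1075 - (-882 - 1*26)))) = 1/(-5981/(1630 + (1075 - (-882 - 26)))) = 1/(-5981/(1630 + (1075 - 1*(-908)))) = 1/(-5981/(1630 + (1075 + 908))) = 1/(-5981/(1630 + 1983)) = 1/(-5981/3613) = -3613/5981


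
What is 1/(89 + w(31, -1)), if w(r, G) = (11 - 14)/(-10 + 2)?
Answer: 8/715 ≈ 0.011189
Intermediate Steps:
w(r, G) = 3/8 (w(r, G) = -3/(-8) = -3*(-⅛) = 3/8)
1/(89 + w(31, -1)) = 1/(89 + 3/8) = 1/(715/8) = 8/715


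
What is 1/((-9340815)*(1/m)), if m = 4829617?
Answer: -4829617/9340815 ≈ -0.51704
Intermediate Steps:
1/((-9340815)*(1/m)) = 1/((-9340815)*(1/4829617)) = -1/(9340815*1/4829617) = -1/9340815*4829617 = -4829617/9340815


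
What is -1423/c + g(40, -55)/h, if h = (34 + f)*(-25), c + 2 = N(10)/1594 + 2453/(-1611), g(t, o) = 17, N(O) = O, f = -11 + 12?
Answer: 319724531447/790111000 ≈ 404.66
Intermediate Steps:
f = 1
c = -4514920/1283967 (c = -2 + (10/1594 + 2453/(-1611)) = -2 + (10*(1/1594) + 2453*(-1/1611)) = -2 + (5/797 - 2453/1611) = -2 - 1946986/1283967 = -4514920/1283967 ≈ -3.5164)
h = -875 (h = (34 + 1)*(-25) = 35*(-25) = -875)
-1423/c + g(40, -55)/h = -1423/(-4514920/1283967) + 17/(-875) = -1423*(-1283967/4514920) + 17*(-1/875) = 1827085041/4514920 - 17/875 = 319724531447/790111000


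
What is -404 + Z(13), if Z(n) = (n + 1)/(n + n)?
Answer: -5245/13 ≈ -403.46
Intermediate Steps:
Z(n) = (1 + n)/(2*n) (Z(n) = (1 + n)/((2*n)) = (1 + n)*(1/(2*n)) = (1 + n)/(2*n))
-404 + Z(13) = -404 + (½)*(1 + 13)/13 = -404 + (½)*(1/13)*14 = -404 + 7/13 = -5245/13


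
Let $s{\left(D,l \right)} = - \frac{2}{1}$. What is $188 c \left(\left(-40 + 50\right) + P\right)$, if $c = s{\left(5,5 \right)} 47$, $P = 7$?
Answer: $-300424$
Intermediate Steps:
$s{\left(D,l \right)} = -2$ ($s{\left(D,l \right)} = \left(-2\right) 1 = -2$)
$c = -94$ ($c = \left(-2\right) 47 = -94$)
$188 c \left(\left(-40 + 50\right) + P\right) = 188 \left(-94\right) \left(\left(-40 + 50\right) + 7\right) = - 17672 \left(10 + 7\right) = \left(-17672\right) 17 = -300424$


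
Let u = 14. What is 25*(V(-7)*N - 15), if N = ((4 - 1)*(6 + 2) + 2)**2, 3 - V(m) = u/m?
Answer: 84125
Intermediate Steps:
V(m) = 3 - 14/m
N = 676 (N = (3*8 + 2)**2 = (24 + 2)**2 = 26**2 = 676)
25*(V(-7)*N - 15) = 25*((3 - 14/(-7))*676 - 15) = 25*((3 - 14*(-1/7))*676 - 15) = 25*((3 + 2)*676 - 15) = 25*(5*676 - 15) = 25*(3380 - 15) = 25*3365 = 84125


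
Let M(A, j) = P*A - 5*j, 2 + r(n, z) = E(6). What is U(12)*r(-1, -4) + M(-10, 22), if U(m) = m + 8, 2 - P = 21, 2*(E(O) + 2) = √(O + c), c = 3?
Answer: 30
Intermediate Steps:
E(O) = -2 + √(3 + O)/2 (E(O) = -2 + √(O + 3)/2 = -2 + √(3 + O)/2)
P = -19 (P = 2 - 1*21 = 2 - 21 = -19)
r(n, z) = -5/2 (r(n, z) = -2 + (-2 + √(3 + 6)/2) = -2 + (-2 + √9/2) = -2 + (-2 + (½)*3) = -2 + (-2 + 3/2) = -2 - ½ = -5/2)
U(m) = 8 + m
M(A, j) = -19*A - 5*j
U(12)*r(-1, -4) + M(-10, 22) = (8 + 12)*(-5/2) + (-19*(-10) - 5*22) = 20*(-5/2) + (190 - 110) = -50 + 80 = 30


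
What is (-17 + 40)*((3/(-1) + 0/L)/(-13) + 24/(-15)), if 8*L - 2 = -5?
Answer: -2047/65 ≈ -31.492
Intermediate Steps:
L = -3/8 (L = 1/4 + (1/8)*(-5) = 1/4 - 5/8 = -3/8 ≈ -0.37500)
(-17 + 40)*((3/(-1) + 0/L)/(-13) + 24/(-15)) = (-17 + 40)*((3/(-1) + 0/(-3/8))/(-13) + 24/(-15)) = 23*((3*(-1) + 0*(-8/3))*(-1/13) + 24*(-1/15)) = 23*((-3 + 0)*(-1/13) - 8/5) = 23*(-3*(-1/13) - 8/5) = 23*(3/13 - 8/5) = 23*(-89/65) = -2047/65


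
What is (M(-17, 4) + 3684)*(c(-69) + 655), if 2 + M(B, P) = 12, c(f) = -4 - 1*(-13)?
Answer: 2452816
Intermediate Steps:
c(f) = 9 (c(f) = -4 + 13 = 9)
M(B, P) = 10 (M(B, P) = -2 + 12 = 10)
(M(-17, 4) + 3684)*(c(-69) + 655) = (10 + 3684)*(9 + 655) = 3694*664 = 2452816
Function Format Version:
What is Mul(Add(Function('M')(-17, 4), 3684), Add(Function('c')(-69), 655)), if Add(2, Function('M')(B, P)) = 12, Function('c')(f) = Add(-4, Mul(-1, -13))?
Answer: 2452816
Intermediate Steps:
Function('c')(f) = 9 (Function('c')(f) = Add(-4, 13) = 9)
Function('M')(B, P) = 10 (Function('M')(B, P) = Add(-2, 12) = 10)
Mul(Add(Function('M')(-17, 4), 3684), Add(Function('c')(-69), 655)) = Mul(Add(10, 3684), Add(9, 655)) = Mul(3694, 664) = 2452816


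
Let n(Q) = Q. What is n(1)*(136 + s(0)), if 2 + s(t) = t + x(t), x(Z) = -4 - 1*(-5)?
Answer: 135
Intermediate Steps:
x(Z) = 1 (x(Z) = -4 + 5 = 1)
s(t) = -1 + t (s(t) = -2 + (t + 1) = -2 + (1 + t) = -1 + t)
n(1)*(136 + s(0)) = 1*(136 + (-1 + 0)) = 1*(136 - 1) = 1*135 = 135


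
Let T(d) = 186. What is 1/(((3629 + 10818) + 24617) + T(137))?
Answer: 1/39250 ≈ 2.5478e-5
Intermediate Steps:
1/(((3629 + 10818) + 24617) + T(137)) = 1/(((3629 + 10818) + 24617) + 186) = 1/((14447 + 24617) + 186) = 1/(39064 + 186) = 1/39250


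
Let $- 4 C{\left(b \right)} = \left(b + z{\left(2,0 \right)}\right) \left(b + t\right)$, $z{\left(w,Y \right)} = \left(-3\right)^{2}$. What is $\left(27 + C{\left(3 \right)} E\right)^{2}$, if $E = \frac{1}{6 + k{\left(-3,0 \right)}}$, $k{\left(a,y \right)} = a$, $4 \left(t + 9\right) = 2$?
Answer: $\frac{4225}{4} \approx 1056.3$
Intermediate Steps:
$t = - \frac{17}{2}$ ($t = -9 + \frac{1}{4} \cdot 2 = -9 + \frac{1}{2} = - \frac{17}{2} \approx -8.5$)
$z{\left(w,Y \right)} = 9$
$C{\left(b \right)} = - \frac{\left(9 + b\right) \left(- \frac{17}{2} + b\right)}{4}$ ($C{\left(b \right)} = - \frac{\left(b + 9\right) \left(b - \frac{17}{2}\right)}{4} = - \frac{\left(9 + b\right) \left(- \frac{17}{2} + b\right)}{4}$)
$E = \frac{1}{3}$ ($E = \frac{1}{6 - 3} = \frac{1}{3} \approx 0.33333$)
$\left(27 + C{\left(3 \right)} E\right)^{2} = \left(27 + \left(\frac{153}{8} - \frac{3^{2}}{4} - \frac{3}{8}\right) \frac{1}{3}\right)^{2} = \left(27 + \left(\frac{153}{8} - \frac{9}{4} - \frac{3}{8}\right) \frac{1}{3}\right)^{2} = \left(27 + \frac{33}{2} \cdot \frac{1}{3}\right)^{2} = \left(27 + \frac{11}{2}\right)^{2} = \left(\frac{65}{2}\right)^{2} = \frac{4225}{4}$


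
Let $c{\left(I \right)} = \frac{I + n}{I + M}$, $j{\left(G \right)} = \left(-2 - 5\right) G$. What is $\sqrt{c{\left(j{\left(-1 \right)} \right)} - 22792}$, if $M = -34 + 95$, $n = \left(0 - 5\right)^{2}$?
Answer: $\frac{8 i \sqrt{102918}}{17} \approx 150.97 i$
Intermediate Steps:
$j{\left(G \right)} = - 7 G$
$n = 25$ ($n = \left(-5\right)^{2} = 25$)
$M = 61$
$c{\left(I \right)} = \frac{25 + I}{61 + I}$ ($c{\left(I \right)} = \frac{I + 25}{I + 61} = \frac{25 + I}{61 + I}$)
$\sqrt{c{\left(j{\left(-1 \right)} \right)} - 22792} = \sqrt{\frac{25 - -7}{61 - -7} - 22792} = \sqrt{\frac{25 + 7}{61 + 7} - 22792} = \sqrt{\frac{1}{68} \cdot 32 - 22792} = \sqrt{\frac{8}{17} - 22792} = \sqrt{- \frac{387456}{17}} = \frac{8 i \sqrt{102918}}{17}$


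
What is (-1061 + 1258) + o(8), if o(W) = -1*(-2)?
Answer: 199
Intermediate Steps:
o(W) = 2
(-1061 + 1258) + o(8) = (-1061 + 1258) + 2 = 197 + 2 = 199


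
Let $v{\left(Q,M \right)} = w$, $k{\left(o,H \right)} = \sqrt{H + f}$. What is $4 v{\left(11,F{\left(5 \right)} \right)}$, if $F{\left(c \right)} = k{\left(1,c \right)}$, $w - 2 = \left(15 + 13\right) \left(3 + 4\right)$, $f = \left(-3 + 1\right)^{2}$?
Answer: $792$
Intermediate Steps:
$f = 4$ ($f = \left(-2\right)^{2} = 4$)
$k{\left(o,H \right)} = \sqrt{4 + H}$ ($k{\left(o,H \right)} = \sqrt{H + 4} = \sqrt{4 + H}$)
$w = 198$ ($w = 2 + \left(15 + 13\right) \left(3 + 4\right) = 2 + 28 \cdot 7 = 2 + 196 = 198$)
$F{\left(c \right)} = \sqrt{4 + c}$
$v{\left(Q,M \right)} = 198$
$4 v{\left(11,F{\left(5 \right)} \right)} = 4 \cdot 198 = 792$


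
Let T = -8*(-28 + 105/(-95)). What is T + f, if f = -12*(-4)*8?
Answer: 11720/19 ≈ 616.84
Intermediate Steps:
T = 4424/19 (T = -8*(-28 + 105*(-1/95)) = -8*(-28 - 21/19) = -8*(-553/19) = 4424/19 ≈ 232.84)
f = 384 (f = 48*8 = 384)
T + f = 4424/19 + 384 = 11720/19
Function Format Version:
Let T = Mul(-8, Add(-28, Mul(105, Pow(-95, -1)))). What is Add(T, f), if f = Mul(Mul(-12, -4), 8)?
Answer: Rational(11720, 19) ≈ 616.84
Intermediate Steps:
T = Rational(4424, 19) (T = Mul(-8, Add(-28, Mul(105, Rational(-1, 95)))) = Mul(-8, Add(-28, Rational(-21, 19))) = Mul(-8, Rational(-553, 19)) = Rational(4424, 19) ≈ 232.84)
f = 384 (f = Mul(48, 8) = 384)
Add(T, f) = Add(Rational(4424, 19), 384) = Rational(11720, 19)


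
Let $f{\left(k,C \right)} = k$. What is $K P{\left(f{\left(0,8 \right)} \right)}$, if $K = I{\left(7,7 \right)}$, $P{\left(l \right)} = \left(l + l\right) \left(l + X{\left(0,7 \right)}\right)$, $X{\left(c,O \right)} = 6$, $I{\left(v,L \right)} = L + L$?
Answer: $0$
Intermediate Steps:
$I{\left(v,L \right)} = 2 L$
$P{\left(l \right)} = 2 l \left(6 + l\right)$ ($P{\left(l \right)} = \left(l + l\right) \left(l + 6\right) = 2 l \left(6 + l\right)$)
$K = 14$ ($K = 2 \cdot 7 = 14$)
$K P{\left(f{\left(0,8 \right)} \right)} = 14 \cdot 2 \cdot 0 \left(6 + 0\right) = 14 \cdot 2 \cdot 0 \cdot 6 = 14 \cdot 0 = 0$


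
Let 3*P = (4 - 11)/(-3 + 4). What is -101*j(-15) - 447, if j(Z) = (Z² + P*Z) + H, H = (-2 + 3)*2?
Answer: -26909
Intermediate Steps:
H = 2 (H = 1*2 = 2)
P = -7/3 (P = ((4 - 11)/(-3 + 4))/3 = (-7/1)/3 = (-7*1)/3 = (⅓)*(-7) = -7/3 ≈ -2.3333)
j(Z) = 2 + Z² - 7*Z/3 (j(Z) = (Z² - 7*Z/3) + 2 = 2 + Z² - 7*Z/3)
-101*j(-15) - 447 = -101*(2 + (-15)² - 7/3*(-15)) - 447 = -101*(2 + 225 + 35) - 447 = -101*262 - 447 = -26462 - 447 = -26909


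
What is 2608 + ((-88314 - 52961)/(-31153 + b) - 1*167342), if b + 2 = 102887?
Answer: -11816840563/71732 ≈ -1.6474e+5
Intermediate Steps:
b = 102885 (b = -2 + 102887 = 102885)
2608 + ((-88314 - 52961)/(-31153 + b) - 1*167342) = 2608 + ((-88314 - 52961)/(-31153 + 102885) - 1*167342) = 2608 + (-141275/71732 - 167342) = 2608 - 12003917619/71732 = -11816840563/71732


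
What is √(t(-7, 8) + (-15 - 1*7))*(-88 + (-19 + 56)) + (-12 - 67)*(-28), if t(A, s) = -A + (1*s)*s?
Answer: 1855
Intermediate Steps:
t(A, s) = s² - A (t(A, s) = -A + s*s = -A + s² = s² - A)
√(t(-7, 8) + (-15 - 1*7))*(-88 + (-19 + 56)) + (-12 - 67)*(-28) = √((8² - 1*(-7)) + (-15 - 1*7))*(-88 + (-19 + 56)) + (-12 - 67)*(-28) = √((64 + 7) + (-15 - 7))*(-88 + 37) - 79*(-28) = √(71 - 22)*(-51) + 2212 = √49*(-51) + 2212 = 7*(-51) + 2212 = -357 + 2212 = 1855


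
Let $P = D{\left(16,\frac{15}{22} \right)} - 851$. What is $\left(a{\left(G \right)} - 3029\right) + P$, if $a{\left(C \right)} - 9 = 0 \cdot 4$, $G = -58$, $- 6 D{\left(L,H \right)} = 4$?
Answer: $- \frac{11615}{3} \approx -3871.7$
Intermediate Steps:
$D{\left(L,H \right)} = - \frac{2}{3}$ ($D{\left(L,H \right)} = \left(- \frac{1}{6}\right) 4 = - \frac{2}{3}$)
$a{\left(C \right)} = 9$ ($a{\left(C \right)} = 9 + 0 \cdot 4 = 9 + 0 = 9$)
$P = - \frac{2555}{3}$ ($P = - \frac{2}{3} - 851 = - \frac{2555}{3} \approx -851.67$)
$\left(a{\left(G \right)} - 3029\right) + P = \left(9 - 3029\right) - \frac{2555}{3} = -3020 - \frac{2555}{3} = - \frac{11615}{3}$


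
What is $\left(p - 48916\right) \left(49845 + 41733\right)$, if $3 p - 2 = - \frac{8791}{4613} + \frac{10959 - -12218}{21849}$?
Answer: $- \frac{451495776201237560}{100789437} \approx -4.4796 \cdot 10^{9}$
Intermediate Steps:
$p = \frac{116419816}{302368311}$ ($p = \frac{2}{3} + \frac{- \frac{8791}{4613} + \frac{10959 - -12218}{21849}}{3} = \frac{2}{3} + \frac{\left(-8791\right) \frac{1}{4613} + \left(10959 + 12218\right) \frac{1}{21849}}{3} = \frac{2}{3} + \frac{- \frac{8791}{4613} + 23177 \cdot \frac{1}{21849}}{3} = \frac{2}{3} + \frac{- \frac{8791}{4613} + \frac{23177}{21849}}{3} = \frac{2}{3} + \frac{1}{3} \left(- \frac{85159058}{100789437}\right) = \frac{2}{3} - \frac{85159058}{302368311} = \frac{116419816}{302368311} \approx 0.38503$)
$\left(p - 48916\right) \left(49845 + 41733\right) = \left(\frac{116419816}{302368311} - 48916\right) \left(49845 + 41733\right) = \left(- \frac{14790531881060}{302368311}\right) 91578 = - \frac{451495776201237560}{100789437}$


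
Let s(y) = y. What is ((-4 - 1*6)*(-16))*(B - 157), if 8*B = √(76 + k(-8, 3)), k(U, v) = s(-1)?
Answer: -25120 + 100*√3 ≈ -24947.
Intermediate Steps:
k(U, v) = -1
B = 5*√3/8 (B = √(76 - 1)/8 = √75/8 = (5*√3)/8 = 5*√3/8 ≈ 1.0825)
((-4 - 1*6)*(-16))*(B - 157) = ((-4 - 1*6)*(-16))*(5*√3/8 - 157) = ((-4 - 6)*(-16))*(-157 + 5*√3/8) = (-10*(-16))*(-157 + 5*√3/8) = 160*(-157 + 5*√3/8) = -25120 + 100*√3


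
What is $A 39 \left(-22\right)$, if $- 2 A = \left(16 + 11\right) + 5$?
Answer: $13728$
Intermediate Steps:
$A = -16$ ($A = - \frac{\left(16 + 11\right) + 5}{2} = - \frac{27 + 5}{2} = \left(- \frac{1}{2}\right) 32 = -16$)
$A 39 \left(-22\right) = \left(-16\right) 39 \left(-22\right) = \left(-624\right) \left(-22\right) = 13728$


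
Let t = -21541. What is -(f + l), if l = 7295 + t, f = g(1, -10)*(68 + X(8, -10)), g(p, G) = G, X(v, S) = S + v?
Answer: 14906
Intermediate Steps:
f = -660 (f = -10*(68 + (-10 + 8)) = -10*(68 - 2) = -10*66 = -660)
l = -14246 (l = 7295 - 21541 = -14246)
-(f + l) = -(-660 - 14246) = -1*(-14906) = 14906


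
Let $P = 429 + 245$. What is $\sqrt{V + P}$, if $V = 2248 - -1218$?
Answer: $6 \sqrt{115} \approx 64.343$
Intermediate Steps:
$V = 3466$ ($V = 2248 + 1218 = 3466$)
$P = 674$
$\sqrt{V + P} = \sqrt{3466 + 674} = \sqrt{4140} = 6 \sqrt{115}$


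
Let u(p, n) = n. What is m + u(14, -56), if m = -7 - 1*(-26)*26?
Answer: 613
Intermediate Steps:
m = 669 (m = -7 + 26*26 = -7 + 676 = 669)
m + u(14, -56) = 669 - 56 = 613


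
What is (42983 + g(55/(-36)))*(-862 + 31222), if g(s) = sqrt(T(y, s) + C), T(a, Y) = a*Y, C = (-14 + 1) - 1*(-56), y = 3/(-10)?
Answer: 1304963880 + 2530*sqrt(6258) ≈ 1.3052e+9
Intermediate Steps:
y = -3/10 (y = 3*(-1/10) = -3/10 ≈ -0.30000)
C = 43 (C = -13 + 56 = 43)
T(a, Y) = Y*a
g(s) = sqrt(43 - 3*s/10) (g(s) = sqrt(s*(-3/10) + 43) = sqrt(-3*s/10 + 43) = sqrt(43 - 3*s/10))
(42983 + g(55/(-36)))*(-862 + 31222) = (42983 + sqrt(4300 - 1650/(-36))/10)*(-862 + 31222) = (42983 + sqrt(4300 - 1650*(-1)/36)/10)*30360 = (42983 + sqrt(4300 - 30*(-55/36))/10)*30360 = (42983 + sqrt(4300 + 275/6)/10)*30360 = (42983 + sqrt(26075/6)/10)*30360 = (42983 + (5*sqrt(6258)/6)/10)*30360 = (42983 + sqrt(6258)/12)*30360 = 1304963880 + 2530*sqrt(6258)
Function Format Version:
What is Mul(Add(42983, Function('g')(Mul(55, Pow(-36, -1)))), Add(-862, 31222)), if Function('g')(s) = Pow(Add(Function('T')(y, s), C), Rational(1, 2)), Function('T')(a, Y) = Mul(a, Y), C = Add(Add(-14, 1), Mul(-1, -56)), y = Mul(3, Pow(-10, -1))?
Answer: Add(1304963880, Mul(2530, Pow(6258, Rational(1, 2)))) ≈ 1.3052e+9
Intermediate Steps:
y = Rational(-3, 10) (y = Mul(3, Rational(-1, 10)) = Rational(-3, 10) ≈ -0.30000)
C = 43 (C = Add(-13, 56) = 43)
Function('T')(a, Y) = Mul(Y, a)
Function('g')(s) = Pow(Add(43, Mul(Rational(-3, 10), s)), Rational(1, 2)) (Function('g')(s) = Pow(Add(Mul(s, Rational(-3, 10)), 43), Rational(1, 2)) = Pow(Add(Mul(Rational(-3, 10), s), 43), Rational(1, 2)) = Pow(Add(43, Mul(Rational(-3, 10), s)), Rational(1, 2)))
Mul(Add(42983, Function('g')(Mul(55, Pow(-36, -1)))), Add(-862, 31222)) = Mul(Add(42983, Mul(Rational(1, 10), Pow(Add(4300, Mul(-30, Mul(55, Pow(-36, -1)))), Rational(1, 2)))), Add(-862, 31222)) = Mul(Add(42983, Mul(Rational(1, 10), Pow(Add(4300, Mul(-30, Mul(55, Rational(-1, 36)))), Rational(1, 2)))), 30360) = Mul(Add(42983, Mul(Rational(1, 10), Pow(Add(4300, Mul(-30, Rational(-55, 36))), Rational(1, 2)))), 30360) = Mul(Add(42983, Mul(Rational(1, 10), Pow(Add(4300, Rational(275, 6)), Rational(1, 2)))), 30360) = Mul(Add(42983, Mul(Rational(1, 10), Pow(Rational(26075, 6), Rational(1, 2)))), 30360) = Mul(Add(42983, Mul(Rational(1, 10), Mul(Rational(5, 6), Pow(6258, Rational(1, 2))))), 30360) = Mul(Add(42983, Mul(Rational(1, 12), Pow(6258, Rational(1, 2)))), 30360) = Add(1304963880, Mul(2530, Pow(6258, Rational(1, 2))))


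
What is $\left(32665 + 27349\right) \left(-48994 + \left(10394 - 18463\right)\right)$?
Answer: $-3424578882$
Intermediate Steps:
$\left(32665 + 27349\right) \left(-48994 + \left(10394 - 18463\right)\right) = 60014 \left(-48994 + \left(10394 - 18463\right)\right) = 60014 \left(-48994 - 8069\right) = 60014 \left(-57063\right) = -3424578882$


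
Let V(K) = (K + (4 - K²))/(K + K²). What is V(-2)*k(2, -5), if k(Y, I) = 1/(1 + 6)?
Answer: -⅐ ≈ -0.14286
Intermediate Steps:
k(Y, I) = ⅐ (k(Y, I) = 1/7 = ⅐)
V(K) = (4 + K - K²)/(K + K²)
V(-2)*k(2, -5) = ((4 - 2 - 1*(-2)²)/((-2)*(1 - 2)))*(⅐) = -½*(4 - 2 - 1*4)/(-1)*(⅐) = -½*(-1)*(4 - 2 - 4)*(⅐) = -½*(-1)*(-2)*(⅐) = -1*⅐ = -⅐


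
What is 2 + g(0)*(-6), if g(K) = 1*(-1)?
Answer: 8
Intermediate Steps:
g(K) = -1
2 + g(0)*(-6) = 2 - 1*(-6) = 2 + 6 = 8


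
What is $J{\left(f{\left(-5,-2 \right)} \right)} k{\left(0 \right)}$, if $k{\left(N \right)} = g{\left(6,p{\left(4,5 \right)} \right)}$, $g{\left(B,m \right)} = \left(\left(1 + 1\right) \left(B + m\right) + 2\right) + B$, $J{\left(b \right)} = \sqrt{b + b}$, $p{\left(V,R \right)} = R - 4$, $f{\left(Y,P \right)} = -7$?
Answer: $22 i \sqrt{14} \approx 82.316 i$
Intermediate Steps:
$p{\left(V,R \right)} = -4 + R$
$J{\left(b \right)} = \sqrt{2} \sqrt{b}$ ($J{\left(b \right)} = \sqrt{2 b} = \sqrt{2} \sqrt{b}$)
$g{\left(B,m \right)} = 2 + 2 m + 3 B$ ($g{\left(B,m \right)} = \left(2 \left(B + m\right) + 2\right) + B = \left(\left(2 B + 2 m\right) + 2\right) + B = \left(2 + 2 B + 2 m\right) + B = 2 + 2 m + 3 B$)
$k{\left(N \right)} = 22$ ($k{\left(N \right)} = 2 + 2 \left(-4 + 5\right) + 3 \cdot 6 = 2 + 2 \cdot 1 + 18 = 2 + 2 + 18 = 22$)
$J{\left(f{\left(-5,-2 \right)} \right)} k{\left(0 \right)} = \sqrt{2} \sqrt{-7} \cdot 22 = \sqrt{2} i \sqrt{7} \cdot 22 = i \sqrt{14} \cdot 22 = 22 i \sqrt{14}$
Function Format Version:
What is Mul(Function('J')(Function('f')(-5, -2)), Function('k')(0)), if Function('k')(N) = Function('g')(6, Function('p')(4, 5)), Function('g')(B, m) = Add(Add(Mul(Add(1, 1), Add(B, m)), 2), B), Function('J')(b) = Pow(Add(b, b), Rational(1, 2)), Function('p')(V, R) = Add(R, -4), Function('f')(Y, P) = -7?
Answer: Mul(22, I, Pow(14, Rational(1, 2))) ≈ Mul(82.316, I)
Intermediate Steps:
Function('p')(V, R) = Add(-4, R)
Function('J')(b) = Mul(Pow(2, Rational(1, 2)), Pow(b, Rational(1, 2))) (Function('J')(b) = Pow(Mul(2, b), Rational(1, 2)) = Mul(Pow(2, Rational(1, 2)), Pow(b, Rational(1, 2))))
Function('g')(B, m) = Add(2, Mul(2, m), Mul(3, B)) (Function('g')(B, m) = Add(Add(Mul(2, Add(B, m)), 2), B) = Add(Add(Add(Mul(2, B), Mul(2, m)), 2), B) = Add(Add(2, Mul(2, B), Mul(2, m)), B) = Add(2, Mul(2, m), Mul(3, B)))
Function('k')(N) = 22 (Function('k')(N) = Add(2, Mul(2, Add(-4, 5)), Mul(3, 6)) = Add(2, Mul(2, 1), 18) = Add(2, 2, 18) = 22)
Mul(Function('J')(Function('f')(-5, -2)), Function('k')(0)) = Mul(Mul(Pow(2, Rational(1, 2)), Pow(-7, Rational(1, 2))), 22) = Mul(Mul(Pow(2, Rational(1, 2)), Mul(I, Pow(7, Rational(1, 2)))), 22) = Mul(Mul(I, Pow(14, Rational(1, 2))), 22) = Mul(22, I, Pow(14, Rational(1, 2)))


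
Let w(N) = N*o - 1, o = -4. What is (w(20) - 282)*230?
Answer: -83490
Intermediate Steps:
w(N) = -1 - 4*N (w(N) = N*(-4) - 1 = -4*N - 1 = -1 - 4*N)
(w(20) - 282)*230 = ((-1 - 4*20) - 282)*230 = ((-1 - 80) - 282)*230 = (-81 - 282)*230 = -363*230 = -83490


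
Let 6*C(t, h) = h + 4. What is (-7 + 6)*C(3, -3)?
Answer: -⅙ ≈ -0.16667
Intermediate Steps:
C(t, h) = ⅔ + h/6 (C(t, h) = (h + 4)/6 = (4 + h)/6 = ⅔ + h/6)
(-7 + 6)*C(3, -3) = (-7 + 6)*(⅔ + (⅙)*(-3)) = -(⅔ - ½) = -1*⅙ = -⅙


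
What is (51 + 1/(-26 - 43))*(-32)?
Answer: -112576/69 ≈ -1631.5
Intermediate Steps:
(51 + 1/(-26 - 43))*(-32) = (51 + 1/(-69))*(-32) = (51 - 1/69)*(-32) = (3518/69)*(-32) = -112576/69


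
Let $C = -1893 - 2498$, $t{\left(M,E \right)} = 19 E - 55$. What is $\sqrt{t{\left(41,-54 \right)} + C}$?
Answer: $12 i \sqrt{38} \approx 73.973 i$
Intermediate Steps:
$t{\left(M,E \right)} = -55 + 19 E$
$C = -4391$ ($C = -1893 - 2498 = -4391$)
$\sqrt{t{\left(41,-54 \right)} + C} = \sqrt{\left(-55 + 19 \left(-54\right)\right) - 4391} = \sqrt{\left(-55 - 1026\right) - 4391} = \sqrt{-1081 - 4391} = \sqrt{-5472} = 12 i \sqrt{38}$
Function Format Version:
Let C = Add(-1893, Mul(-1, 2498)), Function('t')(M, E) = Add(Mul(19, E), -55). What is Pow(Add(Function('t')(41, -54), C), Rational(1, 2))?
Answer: Mul(12, I, Pow(38, Rational(1, 2))) ≈ Mul(73.973, I)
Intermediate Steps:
Function('t')(M, E) = Add(-55, Mul(19, E))
C = -4391 (C = Add(-1893, -2498) = -4391)
Pow(Add(Function('t')(41, -54), C), Rational(1, 2)) = Pow(Add(Add(-55, Mul(19, -54)), -4391), Rational(1, 2)) = Pow(Add(Add(-55, -1026), -4391), Rational(1, 2)) = Pow(Add(-1081, -4391), Rational(1, 2)) = Pow(-5472, Rational(1, 2)) = Mul(12, I, Pow(38, Rational(1, 2)))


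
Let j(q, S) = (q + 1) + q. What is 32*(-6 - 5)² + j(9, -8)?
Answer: 3891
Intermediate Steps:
j(q, S) = 1 + 2*q (j(q, S) = (1 + q) + q = 1 + 2*q)
32*(-6 - 5)² + j(9, -8) = 32*(-6 - 5)² + (1 + 2*9) = 32*(-11)² + (1 + 18) = 32*121 + 19 = 3872 + 19 = 3891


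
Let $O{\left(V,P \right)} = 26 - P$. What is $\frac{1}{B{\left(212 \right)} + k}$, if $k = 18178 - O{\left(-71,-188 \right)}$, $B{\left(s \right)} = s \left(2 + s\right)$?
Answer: $\frac{1}{63332} \approx 1.579 \cdot 10^{-5}$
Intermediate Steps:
$k = 17964$ ($k = 18178 - \left(26 - -188\right) = 18178 - \left(26 + 188\right) = 18178 - 214 = 17964$)
$\frac{1}{B{\left(212 \right)} + k} = \frac{1}{212 \left(2 + 212\right) + 17964} = \frac{1}{212 \cdot 214 + 17964} = \frac{1}{45368 + 17964} = \frac{1}{63332}$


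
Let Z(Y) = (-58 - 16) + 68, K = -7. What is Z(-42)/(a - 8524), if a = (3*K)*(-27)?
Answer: 6/7957 ≈ 0.00075405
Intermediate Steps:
Z(Y) = -6 (Z(Y) = -74 + 68 = -6)
a = 567 (a = (3*(-7))*(-27) = -21*(-27) = 567)
Z(-42)/(a - 8524) = -6/(567 - 8524) = -6/(-7957) = -6*(-1/7957) = 6/7957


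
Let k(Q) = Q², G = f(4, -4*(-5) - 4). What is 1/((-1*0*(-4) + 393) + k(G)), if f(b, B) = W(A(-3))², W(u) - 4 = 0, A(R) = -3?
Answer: 1/649 ≈ 0.0015408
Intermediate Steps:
W(u) = 4 (W(u) = 4 + 0 = 4)
f(b, B) = 16 (f(b, B) = 4² = 16)
G = 16
1/((-1*0*(-4) + 393) + k(G)) = 1/((-1*0*(-4) + 393) + 16²) = 1/((0*(-4) + 393) + 256) = 1/((0 + 393) + 256) = 1/(393 + 256) = 1/649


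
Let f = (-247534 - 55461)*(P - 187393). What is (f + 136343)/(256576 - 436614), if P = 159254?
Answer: -4263056324/90019 ≈ -47357.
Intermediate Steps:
f = 8525976305 (f = (-247534 - 55461)*(159254 - 187393) = -302995*(-28139) = 8525976305)
(f + 136343)/(256576 - 436614) = (8525976305 + 136343)/(256576 - 436614) = 8526112648/(-180038) = 8526112648*(-1/180038) = -4263056324/90019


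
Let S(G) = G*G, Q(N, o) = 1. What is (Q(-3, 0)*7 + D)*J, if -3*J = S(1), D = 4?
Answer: -11/3 ≈ -3.6667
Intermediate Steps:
S(G) = G²
J = -⅓ (J = -⅓*1² = -⅓*1 = -⅓ ≈ -0.33333)
(Q(-3, 0)*7 + D)*J = (1*7 + 4)*(-⅓) = (7 + 4)*(-⅓) = 11*(-⅓) = -11/3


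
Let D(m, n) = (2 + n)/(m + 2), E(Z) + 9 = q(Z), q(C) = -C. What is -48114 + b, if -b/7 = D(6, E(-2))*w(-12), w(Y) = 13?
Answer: -384457/8 ≈ -48057.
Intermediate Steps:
E(Z) = -9 - Z
D(m, n) = (2 + n)/(2 + m)
b = 455/8 (b = -7*(2 + (-9 - 1*(-2)))/(2 + 6)*13 = -7*(2 + (-9 + 2))/8*13 = -7*(2 - 7)/8*13 = -7*(1/8)*(-5)*13 = -(-35)*13/8 = -7*(-65/8) = 455/8 ≈ 56.875)
-48114 + b = -48114 + 455/8 = -384457/8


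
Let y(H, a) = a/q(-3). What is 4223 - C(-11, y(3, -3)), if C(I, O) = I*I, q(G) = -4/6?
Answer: 4102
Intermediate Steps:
q(G) = -⅔ (q(G) = -4*⅙ = -⅔)
y(H, a) = -3*a/2 (y(H, a) = a/(-⅔) = a*(-3/2) = -3*a/2)
C(I, O) = I²
4223 - C(-11, y(3, -3)) = 4223 - 1*(-11)² = 4223 - 1*121 = 4223 - 121 = 4102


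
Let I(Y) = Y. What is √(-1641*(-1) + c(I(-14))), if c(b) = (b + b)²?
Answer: 5*√97 ≈ 49.244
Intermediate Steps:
c(b) = 4*b² (c(b) = (2*b)² = 4*b²)
√(-1641*(-1) + c(I(-14))) = √(-1641*(-1) + 4*(-14)²) = √(1641 + 4*196) = √(1641 + 784) = √2425 = 5*√97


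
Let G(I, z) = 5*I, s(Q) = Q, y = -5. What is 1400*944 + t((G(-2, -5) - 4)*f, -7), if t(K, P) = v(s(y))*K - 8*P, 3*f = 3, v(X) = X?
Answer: 1321726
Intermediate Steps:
f = 1 (f = (⅓)*3 = 1)
t(K, P) = -8*P - 5*K (t(K, P) = -5*K - 8*P = -8*P - 5*K)
1400*944 + t((G(-2, -5) - 4)*f, -7) = 1400*944 + (-8*(-7) - 5*(5*(-2) - 4)) = 1321600 + (56 - 5*(-10 - 4)) = 1321600 + (56 - (-70)) = 1321600 + (56 - 5*(-14)) = 1321600 + (56 + 70) = 1321600 + 126 = 1321726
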